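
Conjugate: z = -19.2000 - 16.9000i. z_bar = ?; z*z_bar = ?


z_bar = -19.2000 + 16.9000i
z*z_bar = (-19.2)^2 + (-16.9)^2 = 368.64 + 285.61 = 654.25

z_bar = -19.2000 + 16.9000i, z*z_bar = 654.25


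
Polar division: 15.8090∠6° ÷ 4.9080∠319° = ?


r = 15.8090 / 4.9080 = 3.2211
theta = 6° - 319° = -313° = 47° (mod 360)

3.2211 cis(47°)


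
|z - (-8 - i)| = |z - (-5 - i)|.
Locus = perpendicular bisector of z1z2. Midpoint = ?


Equal distances means the locus is the perpendicular bisector of z1 and z2.
Midpoint = ((-8+(-5))/2, (-1+(-1))/2) = (-6.5000, -1.0000)

Perpendicular bisector through (-6.5000, -1.0000)


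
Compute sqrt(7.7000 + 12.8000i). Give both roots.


|z| = sqrt(59.29+163.84) = 14.9375
sqrt((|z|+a)/2) = sqrt((14.9375+7.7)/2) = sqrt(11.3188) = 3.3643
sqrt((|z|-a)/2) = sqrt((14.9375-7.7)/2) = sqrt(3.6188) = 1.9023

±(3.3643 + 1.9023i) i.e. 3.3643 + 1.9023i and -3.3643 - 1.9023i


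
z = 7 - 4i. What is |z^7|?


|z| = sqrt(49+16) = sqrt(65) = 8.0623
|z^7| = |z|^7 = (sqrt(65))^7 = 65^3 * sqrt(65) = 274625*sqrt(65)

|z^7| = 274625*sqrt(65) ≈ 2214097.5341


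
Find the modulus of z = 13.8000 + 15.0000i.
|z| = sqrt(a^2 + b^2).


|z| = sqrt(13.8^2 + 15^2) = sqrt(190.44 + 225) = sqrt(415.44) = 20.3823

|z| = 20.3823


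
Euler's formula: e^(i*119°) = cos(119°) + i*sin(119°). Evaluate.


cos(119°) = -0.4848
sin(119°) = 0.8746

e^(i*119°) = -0.4848 + 0.8746i


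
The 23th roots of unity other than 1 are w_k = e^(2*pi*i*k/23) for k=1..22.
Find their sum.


With w = e^(2*pi*i/23), all 23 of the 23th roots of unity w^0 = 1, w, ..., w^(22) sum to 0: 1 + w + ... + w^(22) = (1 - w^23)/(1 - w) = 0 since w^23 = 1, w ≠ 1.
Removing the root 1: w + w^2 + ... + w^(22) = 0 - 1 = -1

Sum = -1


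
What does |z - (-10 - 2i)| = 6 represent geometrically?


|z - z0| = r is a circle with center z0 and radius r.
Center = (-10, -2), radius = 6

Circle with center (-10, -2) and radius 6


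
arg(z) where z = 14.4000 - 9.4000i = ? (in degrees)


Re = 14.4, Im = -9.4
arg = atan2(-9.4, 14.4) = -33.1356 degrees

arg(z) = -33.1356 degrees


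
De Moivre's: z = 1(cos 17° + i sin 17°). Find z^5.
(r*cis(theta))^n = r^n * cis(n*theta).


r^5 = 1^5 = 1
n*theta = 5*17° = 85° = 85° (mod 360)
a = 1*cos(85°) = 0.0872
b = 1*sin(85°) = 0.9962

1 cis(85°) = 0.0872 + 0.9962i


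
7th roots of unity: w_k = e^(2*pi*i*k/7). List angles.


The 7th roots of unity are cis(360k/7°) for k=0..6
Angle step = 360/7 = 51.4286°
Primitive root: cis(51.4286°)
Primitive root = 0.6235 + 0.7818i

7 roots at angles: 0°, 51.4286°, 102.8571°, 154.2857°, 205.7143°, 257.1429°, 308.5714°


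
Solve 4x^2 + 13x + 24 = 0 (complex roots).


disc = 13^2 - 4*4*24 = 169 - 384 = -215
sqrt(|disc|) = sqrt(215) = 14.6629
Real part = -13/(2*4) = -1.6250
Imag part = 14.6629/(2*4) = 1.8329

-1.6250 ± 1.8329i


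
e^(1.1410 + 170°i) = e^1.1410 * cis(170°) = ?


e^1.1410 = 3.1299
cos(170°) = -0.9848
sin(170°) = 0.17365
Real = 3.1299*(-0.9848) = -3.0823
Imag = 3.1299*0.17365 = 0.5435

-3.0823 + 0.5435i


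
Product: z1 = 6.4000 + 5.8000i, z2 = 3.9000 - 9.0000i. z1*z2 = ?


Real = 6.4*3.9 - 5.8*(-9) = 24.96 - (-52.2) = 77.16
Imag = 6.4*(-9) + 3.9*5.8 = -57.6 + 22.62 = -34.98

77.1600 - 34.9800i


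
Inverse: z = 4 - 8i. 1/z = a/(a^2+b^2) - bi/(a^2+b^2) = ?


|z|^2 = 16+64 = 80
1/z = (4 + 8i)/80

1/z = 0.0500 + 0.1000i


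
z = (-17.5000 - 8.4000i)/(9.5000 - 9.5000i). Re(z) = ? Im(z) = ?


Multiply by conjugate: (-17.5000 - 8.4000i)(9.5000 + 9.5000i) / (9.5^2 + (-9.5)^2)
Numerator real = -17.5*9.5 - (8.4)*(-9.5) = -86.45
Numerator imag = -8.4*9.5 - (-17.5)*(-9.5) = -246.05
Denominator = 180.5
Re(z) = -86.45/180.5 = -0.4789
Im(z) = -246.05/180.5 = -1.3632

Re(z) = -0.4789, Im(z) = -1.3632


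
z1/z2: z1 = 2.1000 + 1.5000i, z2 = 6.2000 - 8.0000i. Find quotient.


Conjugate of z2 = 6.2000 + 8.0000i
Numerator: (2.1000 + 1.5000i)(6.2000 + 8.0000i) = 1.0200 + 26.1000i
Denominator: 6.2^2 + (-8)^2 = 102.44
Result = (1.0200 + 26.1000i)/102.44

0.0100 + 0.2548i


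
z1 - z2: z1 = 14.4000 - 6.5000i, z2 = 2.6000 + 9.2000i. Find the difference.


Real: 14.4 - 2.6 = 11.8
Imag: -6.5 - 9.2 = -15.7

11.8000 - 15.7000i


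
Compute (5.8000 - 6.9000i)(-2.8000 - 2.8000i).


Real = 5.8*(-2.8) - (-6.9)*(-2.8) = -16.24 - 19.32 = -35.56
Imag = 5.8*(-2.8) - (2.8)*(-6.9) = -16.24 + 19.32 = 3.08

-35.5600 + 3.0800i


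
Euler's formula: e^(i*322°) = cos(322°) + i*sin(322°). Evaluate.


cos(322°) = 0.7880
sin(322°) = -0.6157

e^(i*322°) = 0.7880 - 0.6157i


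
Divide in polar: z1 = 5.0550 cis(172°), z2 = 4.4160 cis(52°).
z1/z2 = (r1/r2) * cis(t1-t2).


r = 5.0550 / 4.4160 = 1.1447
theta = 172° - 52° = 120° = 120° (mod 360)

1.1447 cis(120°)


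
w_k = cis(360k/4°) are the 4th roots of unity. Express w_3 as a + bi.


Angle = 360*3/4 = 270°
a = cos(270°) = 0
b = sin(270°) = -1.0000

0 - 1.0000i


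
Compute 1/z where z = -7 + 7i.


|z|^2 = 49+49 = 98
1/z = (-7 - 7i)/98

1/z = -0.0714 - 0.0714i


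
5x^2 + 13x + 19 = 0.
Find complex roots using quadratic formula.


disc = 13^2 - 4*5*19 = 169 - 380 = -211
sqrt(|disc|) = sqrt(211) = 14.5258
Real part = -13/(2*5) = -1.3000
Imag part = 14.5258/(2*5) = 1.4526

-1.3000 ± 1.4526i


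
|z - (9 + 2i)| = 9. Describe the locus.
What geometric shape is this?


|z - z0| = r is a circle with center z0 and radius r.
Center = (9, 2), radius = 9

Circle with center (9, 2) and radius 9


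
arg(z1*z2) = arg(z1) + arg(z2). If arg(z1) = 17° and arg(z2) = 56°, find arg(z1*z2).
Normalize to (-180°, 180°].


arg(z1*z2) = 17° + 56° = 73°
Normalized to (-180°, 180°]: 73°

73°


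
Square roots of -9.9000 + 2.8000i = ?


|z| = sqrt(98.01+7.84) = 10.2883
sqrt((|z|+a)/2) = sqrt((10.2883+(-9.9))/2) = sqrt(0.1942) = 0.4406
sqrt((|z|-a)/2) = sqrt((10.2883-(-9.9))/2) = sqrt(10.0942) = 3.1771

±(0.4406 + 3.1771i) i.e. 0.4406 + 3.1771i and -0.4406 - 3.1771i


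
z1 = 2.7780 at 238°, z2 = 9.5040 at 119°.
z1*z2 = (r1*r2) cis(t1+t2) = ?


r = 2.7780 * 9.5040 = 26.4021
theta = 238° + 119° = 357° = 357° (mod 360)

26.4021 cis(357°)


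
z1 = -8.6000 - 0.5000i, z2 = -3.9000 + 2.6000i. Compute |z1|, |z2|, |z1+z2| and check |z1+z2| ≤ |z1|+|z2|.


|z1| = sqrt((-8.6)^2 + (-0.5)^2) = sqrt(74.21) = 8.6145
|z2| = sqrt((-3.9)^2 + 2.6^2) = sqrt(21.97) = 4.6872
z1+z2 = -12.5000 + 2.1000i
|z1+z2| = sqrt(160.66) = 12.6752
|z1|+|z2| = 8.6145 + 4.6872 = 13.3017

|z1+z2| = 12.6752 ≤ |z1|+|z2| = 13.3017 (verified)


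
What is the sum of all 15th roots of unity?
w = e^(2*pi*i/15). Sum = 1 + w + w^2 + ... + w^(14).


The sum of all 15th roots of unity is 0.
Geometric series: (1 - w^15)/(1 - w) = (1-1)/(1-w) = 0 since w^15 = 1, w ≠ 1.
Alternatively: coefficient of z^14 in z^15 - 1 is 0.

0


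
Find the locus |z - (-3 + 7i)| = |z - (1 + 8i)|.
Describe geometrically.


Equal distances means the locus is the perpendicular bisector of z1 and z2.
Midpoint = ((-3+1)/2, (7+8)/2) = (-1.0000, 7.5000)

Perpendicular bisector through (-1.0000, 7.5000)


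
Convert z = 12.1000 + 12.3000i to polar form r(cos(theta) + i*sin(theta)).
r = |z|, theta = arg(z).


r = sqrt(146.41+151.29) = sqrt(297.7) = 17.2540
theta = atan2(12.3, 12.1) = 45.4696 degrees

r = 17.2540, theta = 45.4696 degrees


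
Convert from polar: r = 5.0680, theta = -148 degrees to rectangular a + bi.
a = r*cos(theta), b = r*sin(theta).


a = 5.0680*cos(-148°) = 5.0680*(-0.84805) = -4.2979
b = 5.0680*sin(-148°) = 5.0680*(-0.52992) = -2.6856

-4.2979 - 2.6856i


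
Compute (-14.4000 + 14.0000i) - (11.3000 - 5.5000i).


Real: -14.4 - 11.3 = -25.7
Imag: 14 + 5.5 = 19.5

-25.7000 + 19.5000i


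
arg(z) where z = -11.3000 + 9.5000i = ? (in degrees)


Re = -11.3, Im = 9.5
arg = atan2(9.5, -11.3) = 139.9460 degrees

arg(z) = 139.9460 degrees


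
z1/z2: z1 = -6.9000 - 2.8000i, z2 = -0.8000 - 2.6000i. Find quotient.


Conjugate of z2 = -0.8000 + 2.6000i
Numerator: (-6.9000 - 2.8000i)(-0.8000 + 2.6000i) = 12.8000 - 15.7000i
Denominator: (-0.8)^2 + (-2.6)^2 = 7.4
Result = (12.8000 - 15.7000i)/7.4

1.7297 - 2.1216i


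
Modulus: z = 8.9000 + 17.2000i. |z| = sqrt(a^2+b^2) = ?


|z| = sqrt(8.9^2 + 17.2^2) = sqrt(79.21 + 295.84) = sqrt(375.05) = 19.3662

|z| = 19.3662


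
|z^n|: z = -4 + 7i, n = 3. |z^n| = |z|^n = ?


|z| = sqrt(16+49) = sqrt(65) = 8.0623
|z^3| = |z|^3 = (sqrt(65))^3 = 65*sqrt(65)

|z^3| = 65*sqrt(65) ≈ 524.0468


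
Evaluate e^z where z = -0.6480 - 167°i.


e^-0.6480 = 0.5231
cos(-167°) = -0.9744
sin(-167°) = -0.225
Real = 0.5231*(-0.9744) = -0.5097
Imag = 0.5231*(-0.225) = -0.1177

-0.5097 - 0.1177i


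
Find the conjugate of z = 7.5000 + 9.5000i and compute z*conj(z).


z_bar = 7.5000 - 9.5000i
z*z_bar = 7.5^2 + 9.5^2 = 56.25 + 90.25 = 146.5

z_bar = 7.5000 - 9.5000i, z*z_bar = 146.5


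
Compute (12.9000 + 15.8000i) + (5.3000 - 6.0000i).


Real: 12.9 + 5.3 = 18.2
Imag: 15.8 - 6 = 9.8

18.2000 + 9.8000i


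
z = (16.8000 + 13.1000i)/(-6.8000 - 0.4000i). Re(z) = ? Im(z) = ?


Multiply by conjugate: (16.8000 + 13.1000i)(-6.8000 + 0.4000i) / ((-6.8)^2 + (-0.4)^2)
Numerator real = 16.8*(-6.8) + 13.1*(-0.4) = -119.48
Numerator imag = 13.1*(-6.8) - 16.8*(-0.4) = -82.36
Denominator = 46.4
Re(z) = -119.48/46.4 = -2.5750
Im(z) = -82.36/46.4 = -1.7750

Re(z) = -2.5750, Im(z) = -1.7750


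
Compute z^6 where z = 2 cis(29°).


r^6 = 2^6 = 64
n*theta = 6*29° = 174° = 174° (mod 360)
a = 64*cos(174°) = -63.6494
b = 64*sin(174°) = 6.6898

64 cis(174°) = -63.6494 + 6.6898i


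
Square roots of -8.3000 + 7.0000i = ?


|z| = sqrt(68.89+49) = 10.8577
sqrt((|z|+a)/2) = sqrt((10.8577+(-8.3))/2) = sqrt(1.2789) = 1.1309
sqrt((|z|-a)/2) = sqrt((10.8577-(-8.3))/2) = sqrt(9.5789) = 3.0950

±(1.1309 + 3.0950i) i.e. 1.1309 + 3.0950i and -1.1309 - 3.0950i


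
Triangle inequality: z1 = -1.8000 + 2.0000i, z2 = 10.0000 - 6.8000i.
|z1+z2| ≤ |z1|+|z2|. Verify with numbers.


|z1| = sqrt((-1.8)^2 + 2^2) = sqrt(7.24) = 2.6907
|z2| = sqrt(10^2 + (-6.8)^2) = sqrt(146.24) = 12.0930
z1+z2 = 8.2000 - 4.8000i
|z1+z2| = sqrt(90.28) = 9.5016
|z1|+|z2| = 2.6907 + 12.0930 = 14.7837

|z1+z2| = 9.5016 ≤ |z1|+|z2| = 14.7837 (verified)


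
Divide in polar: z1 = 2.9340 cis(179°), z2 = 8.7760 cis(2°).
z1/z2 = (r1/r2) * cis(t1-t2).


r = 2.9340 / 8.7760 = 0.3343
theta = 179° - 2° = 177° = 177° (mod 360)

0.3343 cis(177°)


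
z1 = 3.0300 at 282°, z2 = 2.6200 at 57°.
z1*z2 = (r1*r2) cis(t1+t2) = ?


r = 3.0300 * 2.6200 = 7.9386
theta = 282° + 57° = 339° = 339° (mod 360)

7.9386 cis(339°)


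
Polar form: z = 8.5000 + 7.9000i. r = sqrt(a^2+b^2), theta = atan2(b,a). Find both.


r = sqrt(72.25+62.41) = sqrt(134.66) = 11.6043
theta = atan2(7.9, 8.5) = 42.9047 degrees

r = 11.6043, theta = 42.9047 degrees


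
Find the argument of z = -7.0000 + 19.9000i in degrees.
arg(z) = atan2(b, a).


Re = -7, Im = 19.9
arg = atan2(19.9, -7) = 109.3798 degrees

arg(z) = 109.3798 degrees


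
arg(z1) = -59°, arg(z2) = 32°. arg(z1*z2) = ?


arg(z1*z2) = -59° + 32° = -27°
Normalized to (-180°, 180°]: -27°

-27°


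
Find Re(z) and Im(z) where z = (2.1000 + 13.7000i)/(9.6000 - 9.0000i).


Multiply by conjugate: (2.1000 + 13.7000i)(9.6000 + 9.0000i) / (9.6^2 + (-9)^2)
Numerator real = 2.1*9.6 + 13.7*(-9) = -103.14
Numerator imag = 13.7*9.6 - 2.1*(-9) = 150.42
Denominator = 173.16
Re(z) = -103.14/173.16 = -0.5956
Im(z) = 150.42/173.16 = 0.8687

Re(z) = -0.5956, Im(z) = 0.8687


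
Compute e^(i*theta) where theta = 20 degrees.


cos(20°) = 0.9397
sin(20°) = 0.3420

e^(i*20°) = 0.9397 + 0.3420i


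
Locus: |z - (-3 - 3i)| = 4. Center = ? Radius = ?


|z - z0| = r is a circle with center z0 and radius r.
Center = (-3, -3), radius = 4

Circle with center (-3, -3) and radius 4


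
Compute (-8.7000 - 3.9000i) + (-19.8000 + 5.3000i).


Real: -8.7 - 19.8 = -28.5
Imag: -3.9 + 5.3 = 1.4

-28.5000 + 1.4000i


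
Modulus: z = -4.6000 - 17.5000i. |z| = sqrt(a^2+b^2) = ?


|z| = sqrt((-4.6)^2 + (-17.5)^2) = sqrt(21.16 + 306.25) = sqrt(327.41) = 18.0945

|z| = 18.0945


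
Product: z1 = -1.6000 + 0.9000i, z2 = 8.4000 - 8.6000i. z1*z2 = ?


Real = -1.6*8.4 - 0.9*(-8.6) = -13.44 - (-7.74) = -5.7
Imag = -1.6*(-8.6) + 8.4*0.9 = 13.76 + 7.56 = 21.32

-5.7000 + 21.3200i


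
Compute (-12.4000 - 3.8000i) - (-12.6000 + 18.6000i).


Real: -12.4 + 12.6 = 0.2
Imag: -3.8 - 18.6 = -22.4

0.2000 - 22.4000i


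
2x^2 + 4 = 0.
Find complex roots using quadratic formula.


disc = 0^2 - 4*2*4 = 0 - 32 = -32
sqrt(|disc|) = sqrt(32) = 5.6569
Real part = 0/(2*2) = 0
Imag part = 5.6569/(2*2) = 1.4142

0 ± 1.4142i


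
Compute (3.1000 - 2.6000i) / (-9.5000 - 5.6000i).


Conjugate of z2 = -9.5000 + 5.6000i
Numerator: (3.1000 - 2.6000i)(-9.5000 + 5.6000i) = -14.8900 + 42.0600i
Denominator: (-9.5)^2 + (-5.6)^2 = 121.61
Result = (-14.8900 + 42.0600i)/121.61

-0.1224 + 0.3459i


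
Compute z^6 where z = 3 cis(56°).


r^6 = 3^6 = 729
n*theta = 6*56° = 336° = 336° (mod 360)
a = 729*cos(336°) = 665.9746
b = 729*sin(336°) = -296.5110

729 cis(336°) = 665.9746 - 296.5110i


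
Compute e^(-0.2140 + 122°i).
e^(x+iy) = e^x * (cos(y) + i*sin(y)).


e^-0.2140 = 0.80735
cos(122°) = -0.5299
sin(122°) = 0.84805
Real = 0.80735*(-0.5299) = -0.4278
Imag = 0.80735*0.84805 = 0.6847

-0.4278 + 0.6847i


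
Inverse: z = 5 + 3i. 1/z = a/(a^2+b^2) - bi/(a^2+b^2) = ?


|z|^2 = 25+9 = 34
1/z = (5 - 3i)/34

1/z = 0.1471 - 0.0882i


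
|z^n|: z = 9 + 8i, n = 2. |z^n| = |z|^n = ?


|z| = sqrt(81+64) = sqrt(145) = 12.0416
|z^2| = |z|^2 = (sqrt(145))^2 = 145

|z^2| = 145


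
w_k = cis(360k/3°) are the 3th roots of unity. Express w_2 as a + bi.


Angle = 360*2/3 = 240°
a = cos(240°) = -0.5000
b = sin(240°) = -0.8660

-0.5000 - 0.8660i


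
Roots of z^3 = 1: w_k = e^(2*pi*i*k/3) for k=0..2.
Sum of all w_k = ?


The sum of all 3th roots of unity is 0.
Geometric series: (1 - w^3)/(1 - w) = (1-1)/(1-w) = 0 since w^3 = 1, w ≠ 1.
Alternatively: coefficient of z^2 in z^3 - 1 is 0.

0


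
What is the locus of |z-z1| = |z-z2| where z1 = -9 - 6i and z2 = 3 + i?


Equal distances means the locus is the perpendicular bisector of z1 and z2.
Midpoint = ((-9+3)/2, (-6+1)/2) = (-3.0000, -2.5000)

Perpendicular bisector through (-3.0000, -2.5000)


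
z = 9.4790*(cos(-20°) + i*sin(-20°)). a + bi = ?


a = 9.4790*cos(-20°) = 9.4790*0.93969 = 8.9073
b = 9.4790*sin(-20°) = 9.4790*(-0.34202) = -3.2420

8.9073 - 3.2420i


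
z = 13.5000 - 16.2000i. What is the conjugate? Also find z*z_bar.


z_bar = 13.5000 + 16.2000i
z*z_bar = 13.5^2 + (-16.2)^2 = 182.25 + 262.44 = 444.69

z_bar = 13.5000 + 16.2000i, z*z_bar = 444.69


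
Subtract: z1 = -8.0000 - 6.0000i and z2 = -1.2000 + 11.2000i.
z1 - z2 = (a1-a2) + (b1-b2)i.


Real: -8 + 1.2 = -6.8
Imag: -6 - 11.2 = -17.2

-6.8000 - 17.2000i


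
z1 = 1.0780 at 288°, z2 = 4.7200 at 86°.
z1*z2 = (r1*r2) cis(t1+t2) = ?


r = 1.0780 * 4.7200 = 5.0882
theta = 288° + 86° = 374° = 14° (mod 360)

5.0882 cis(14°)


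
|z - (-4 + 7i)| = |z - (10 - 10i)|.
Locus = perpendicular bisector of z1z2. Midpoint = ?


Equal distances means the locus is the perpendicular bisector of z1 and z2.
Midpoint = ((-4+10)/2, (7+(-10))/2) = (3.0000, -1.5000)

Perpendicular bisector through (3.0000, -1.5000)


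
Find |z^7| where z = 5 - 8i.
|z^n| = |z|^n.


|z| = sqrt(25+64) = sqrt(89) = 9.4340
|z^7| = |z|^7 = (sqrt(89))^7 = 89^3 * sqrt(89) = 704969*sqrt(89)

|z^7| = 704969*sqrt(89) ≈ 6650664.2447


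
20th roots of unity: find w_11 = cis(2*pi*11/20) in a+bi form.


Angle = 360*11/20 = 198°
a = cos(198°) = -0.9511
b = sin(198°) = -0.3090

-0.9511 - 0.3090i


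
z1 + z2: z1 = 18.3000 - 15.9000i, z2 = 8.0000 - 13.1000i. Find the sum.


Real: 18.3 + 8 = 26.3
Imag: -15.9 - 13.1 = -29

26.3000 - 29.0000i


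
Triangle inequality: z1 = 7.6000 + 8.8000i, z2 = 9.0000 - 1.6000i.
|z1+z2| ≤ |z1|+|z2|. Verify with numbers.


|z1| = sqrt(7.6^2 + 8.8^2) = sqrt(135.2) = 11.6276
|z2| = sqrt(9^2 + (-1.6)^2) = sqrt(83.56) = 9.1411
z1+z2 = 16.6000 + 7.2000i
|z1+z2| = sqrt(327.4) = 18.0942
|z1|+|z2| = 11.6276 + 9.1411 = 20.7687

|z1+z2| = 18.0942 ≤ |z1|+|z2| = 20.7687 (verified)


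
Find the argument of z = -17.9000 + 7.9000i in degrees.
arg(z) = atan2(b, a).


Re = -17.9, Im = 7.9
arg = atan2(7.9, -17.9) = 156.1862 degrees

arg(z) = 156.1862 degrees


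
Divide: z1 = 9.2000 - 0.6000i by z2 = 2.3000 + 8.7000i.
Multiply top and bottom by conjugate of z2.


Conjugate of z2 = 2.3000 - 8.7000i
Numerator: (9.2000 - 0.6000i)(2.3000 - 8.7000i) = 15.9400 - 81.4200i
Denominator: 2.3^2 + 8.7^2 = 80.98
Result = (15.9400 - 81.4200i)/80.98

0.1968 - 1.0054i


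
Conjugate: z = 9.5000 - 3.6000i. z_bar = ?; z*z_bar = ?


z_bar = 9.5000 + 3.6000i
z*z_bar = 9.5^2 + (-3.6)^2 = 90.25 + 12.96 = 103.21

z_bar = 9.5000 + 3.6000i, z*z_bar = 103.21


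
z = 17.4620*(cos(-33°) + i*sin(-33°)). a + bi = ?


a = 17.4620*cos(-33°) = 17.4620*0.83867 = 14.6449
b = 17.4620*sin(-33°) = 17.4620*(-0.54464) = -9.5105

14.6449 - 9.5105i


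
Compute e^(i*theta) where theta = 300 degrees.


cos(300°) = 0.5000
sin(300°) = -0.8660

e^(i*300°) = 0.5000 - 0.8660i


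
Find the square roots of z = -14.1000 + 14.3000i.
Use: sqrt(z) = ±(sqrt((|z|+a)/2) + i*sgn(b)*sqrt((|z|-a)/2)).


|z| = sqrt(198.81+204.49) = 20.0823
sqrt((|z|+a)/2) = sqrt((20.0823+(-14.1))/2) = sqrt(2.9912) = 1.7295
sqrt((|z|-a)/2) = sqrt((20.0823-(-14.1))/2) = sqrt(17.0912) = 4.1341

±(1.7295 + 4.1341i) i.e. 1.7295 + 4.1341i and -1.7295 - 4.1341i


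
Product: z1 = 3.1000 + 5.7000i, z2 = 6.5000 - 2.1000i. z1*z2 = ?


Real = 3.1*6.5 - 5.7*(-2.1) = 20.15 - (-11.97) = 32.12
Imag = 3.1*(-2.1) + 6.5*5.7 = -6.51 + 37.05 = 30.54

32.1200 + 30.5400i


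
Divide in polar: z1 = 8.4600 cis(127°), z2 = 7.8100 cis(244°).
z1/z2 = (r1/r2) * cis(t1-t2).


r = 8.4600 / 7.8100 = 1.0832
theta = 127° - 244° = -117° = 243° (mod 360)

1.0832 cis(243°)


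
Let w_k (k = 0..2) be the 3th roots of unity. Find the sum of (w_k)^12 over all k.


The roots are w_k = w^k with w = e^(2*pi*i/3), and (w^k)^12 = (w^12)^k.
So S = 1 + u + u^2 + ... + u^(2) with u = w^12.
12 = 4*3 + 0, so 12 is a multiple of 3 and u = (w^3)^4 = 1.
Every one of the 3 terms equals 1: S = 3

S = 3


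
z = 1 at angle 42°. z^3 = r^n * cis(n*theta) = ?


r^3 = 1^3 = 1
n*theta = 3*42° = 126° = 126° (mod 360)
a = 1*cos(126°) = -0.5878
b = 1*sin(126°) = 0.8090

1 cis(126°) = -0.5878 + 0.8090i


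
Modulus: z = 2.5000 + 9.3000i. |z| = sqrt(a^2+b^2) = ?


|z| = sqrt(2.5^2 + 9.3^2) = sqrt(6.25 + 86.49) = sqrt(92.74) = 9.6302

|z| = 9.6302


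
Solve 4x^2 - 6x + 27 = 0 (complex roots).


disc = (-6)^2 - 4*4*27 = 36 - 432 = -396
sqrt(|disc|) = sqrt(396) = 19.8997
Real part = 6/(2*4) = 0.7500
Imag part = 19.8997/(2*4) = 2.4875

0.7500 ± 2.4875i


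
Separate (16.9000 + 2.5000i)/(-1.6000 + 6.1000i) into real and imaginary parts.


Multiply by conjugate: (16.9000 + 2.5000i)(-1.6000 - 6.1000i) / ((-1.6)^2 + 6.1^2)
Numerator real = 16.9*(-1.6) + 2.5*6.1 = -11.79
Numerator imag = 2.5*(-1.6) - 16.9*6.1 = -107.09
Denominator = 39.77
Re(z) = -11.79/39.77 = -0.2965
Im(z) = -107.09/39.77 = -2.6927

Re(z) = -0.2965, Im(z) = -2.6927


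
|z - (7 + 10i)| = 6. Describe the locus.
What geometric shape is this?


|z - z0| = r is a circle with center z0 and radius r.
Center = (7, 10), radius = 6

Circle with center (7, 10) and radius 6


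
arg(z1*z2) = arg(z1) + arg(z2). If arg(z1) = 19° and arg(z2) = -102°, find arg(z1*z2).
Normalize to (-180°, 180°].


arg(z1*z2) = 19° - 102° = -83°
Normalized to (-180°, 180°]: -83°

-83°


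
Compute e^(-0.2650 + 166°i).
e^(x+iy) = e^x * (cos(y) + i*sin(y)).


e^-0.2650 = 0.7672
cos(166°) = -0.9703
sin(166°) = 0.2419
Real = 0.7672*(-0.9703) = -0.7444
Imag = 0.7672*0.2419 = 0.1856

-0.7444 + 0.1856i


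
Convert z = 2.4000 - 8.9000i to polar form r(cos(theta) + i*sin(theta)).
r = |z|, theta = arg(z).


r = sqrt(5.76+79.21) = sqrt(84.97) = 9.2179
theta = atan2(-8.9, 2.4) = -74.9084 degrees

r = 9.2179, theta = -74.9084 degrees


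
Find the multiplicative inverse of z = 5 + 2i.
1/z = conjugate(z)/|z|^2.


|z|^2 = 25+4 = 29
1/z = (5 - 2i)/29

1/z = 0.1724 - 0.0690i


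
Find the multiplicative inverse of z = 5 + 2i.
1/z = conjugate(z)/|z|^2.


|z|^2 = 25+4 = 29
1/z = (5 - 2i)/29

1/z = 0.1724 - 0.0690i


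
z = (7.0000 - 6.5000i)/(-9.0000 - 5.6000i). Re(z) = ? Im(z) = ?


Multiply by conjugate: (7.0000 - 6.5000i)(-9.0000 + 5.6000i) / ((-9)^2 + (-5.6)^2)
Numerator real = 7*(-9) - (6.5)*(-5.6) = -26.6
Numerator imag = -6.5*(-9) - 7*(-5.6) = 97.7
Denominator = 112.36
Re(z) = -26.6/112.36 = -0.2367
Im(z) = 97.7/112.36 = 0.8695

Re(z) = -0.2367, Im(z) = 0.8695


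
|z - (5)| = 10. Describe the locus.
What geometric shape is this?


|z - z0| = r is a circle with center z0 and radius r.
Center = (5, 0), radius = 10

Circle with center (5, 0) and radius 10


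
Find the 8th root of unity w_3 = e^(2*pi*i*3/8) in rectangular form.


Angle = 360*3/8 = 135°
a = cos(135°) = -0.7071
b = sin(135°) = 0.7071

-0.7071 + 0.7071i


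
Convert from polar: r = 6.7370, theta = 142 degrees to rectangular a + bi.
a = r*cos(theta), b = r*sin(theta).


a = 6.7370*cos(142°) = 6.7370*(-0.788) = -5.3088
b = 6.7370*sin(142°) = 6.7370*0.61566 = 4.1477

-5.3088 + 4.1477i


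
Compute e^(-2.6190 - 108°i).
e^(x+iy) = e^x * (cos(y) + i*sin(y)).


e^-2.6190 = 0.0729
cos(-108°) = -0.309
sin(-108°) = -0.9511
Real = 0.0729*(-0.309) = -0.0225
Imag = 0.0729*(-0.9511) = -0.0693

-0.0225 - 0.0693i


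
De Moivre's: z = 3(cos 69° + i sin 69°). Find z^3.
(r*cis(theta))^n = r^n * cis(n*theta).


r^3 = 3^3 = 27
n*theta = 3*69° = 207° = 207° (mod 360)
a = 27*cos(207°) = -24.0572
b = 27*sin(207°) = -12.2577

27 cis(207°) = -24.0572 - 12.2577i


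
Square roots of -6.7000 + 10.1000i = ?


|z| = sqrt(44.89+102.01) = 12.1202
sqrt((|z|+a)/2) = sqrt((12.1202+(-6.7))/2) = sqrt(2.7101) = 1.6462
sqrt((|z|-a)/2) = sqrt((12.1202-(-6.7))/2) = sqrt(9.4101) = 3.0676

±(1.6462 + 3.0676i) i.e. 1.6462 + 3.0676i and -1.6462 - 3.0676i


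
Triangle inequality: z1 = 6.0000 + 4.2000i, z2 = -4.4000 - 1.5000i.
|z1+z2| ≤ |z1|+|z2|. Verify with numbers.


|z1| = sqrt(6^2 + 4.2^2) = sqrt(53.64) = 7.3239
|z2| = sqrt((-4.4)^2 + (-1.5)^2) = sqrt(21.61) = 4.6487
z1+z2 = 1.6000 + 2.7000i
|z1+z2| = sqrt(9.85) = 3.1385
|z1|+|z2| = 7.3239 + 4.6487 = 11.9726

|z1+z2| = 3.1385 ≤ |z1|+|z2| = 11.9726 (verified)


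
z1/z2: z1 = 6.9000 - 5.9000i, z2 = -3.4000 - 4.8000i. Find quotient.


Conjugate of z2 = -3.4000 + 4.8000i
Numerator: (6.9000 - 5.9000i)(-3.4000 + 4.8000i) = 4.8600 + 53.1800i
Denominator: (-3.4)^2 + (-4.8)^2 = 34.6
Result = (4.8600 + 53.1800i)/34.6

0.1405 + 1.5370i


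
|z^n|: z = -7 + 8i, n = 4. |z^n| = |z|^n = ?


|z| = sqrt(49+64) = sqrt(113) = 10.6301
|z^4| = |z|^4 = (sqrt(113))^4 = 113^2 = 12769

|z^4| = 12769


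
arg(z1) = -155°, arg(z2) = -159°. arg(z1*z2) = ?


arg(z1*z2) = -155° - 159° = -314°
Normalized to (-180°, 180°]: 46°

46°


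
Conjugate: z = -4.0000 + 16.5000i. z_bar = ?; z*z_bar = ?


z_bar = -4.0000 - 16.5000i
z*z_bar = (-4)^2 + 16.5^2 = 16 + 272.25 = 288.25

z_bar = -4.0000 - 16.5000i, z*z_bar = 288.25


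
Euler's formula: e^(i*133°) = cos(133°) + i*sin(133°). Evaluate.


cos(133°) = -0.6820
sin(133°) = 0.7314

e^(i*133°) = -0.6820 + 0.7314i


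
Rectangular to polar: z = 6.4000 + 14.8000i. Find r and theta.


r = sqrt(40.96+219.04) = sqrt(260) = 16.1245
theta = atan2(14.8, 6.4) = 66.6148 degrees

r = 16.1245, theta = 66.6148 degrees


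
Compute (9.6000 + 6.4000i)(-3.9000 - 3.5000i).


Real = 9.6*(-3.9) - 6.4*(-3.5) = -37.44 - (-22.4) = -15.04
Imag = 9.6*(-3.5) - (3.9)*6.4 = -33.6 - (24.96) = -58.56

-15.0400 - 58.5600i


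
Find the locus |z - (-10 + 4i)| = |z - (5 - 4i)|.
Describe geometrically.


Equal distances means the locus is the perpendicular bisector of z1 and z2.
Midpoint = ((-10+5)/2, (4+(-4))/2) = (-2.5000, 0)

Perpendicular bisector through (-2.5000, 0)


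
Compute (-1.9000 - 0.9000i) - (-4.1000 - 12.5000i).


Real: -1.9 + 4.1 = 2.2
Imag: -0.9 + 12.5 = 11.6

2.2000 + 11.6000i


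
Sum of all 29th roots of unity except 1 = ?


With w = e^(2*pi*i/29), all 29 of the 29th roots of unity w^0 = 1, w, ..., w^(28) sum to 0: 1 + w + ... + w^(28) = (1 - w^29)/(1 - w) = 0 since w^29 = 1, w ≠ 1.
Removing the root 1: w + w^2 + ... + w^(28) = 0 - 1 = -1

Sum = -1


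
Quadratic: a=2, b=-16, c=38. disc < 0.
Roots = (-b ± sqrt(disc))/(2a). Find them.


disc = (-16)^2 - 4*2*38 = 256 - 304 = -48
sqrt(|disc|) = sqrt(48) = 6.9282
Real part = 16/(2*2) = 4.0000
Imag part = 6.9282/(2*2) = 1.7321

4.0000 ± 1.7321i


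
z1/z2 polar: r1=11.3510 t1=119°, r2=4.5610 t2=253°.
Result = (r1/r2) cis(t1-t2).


r = 11.3510 / 4.5610 = 2.4887
theta = 119° - 253° = -134° = 226° (mod 360)

2.4887 cis(226°)


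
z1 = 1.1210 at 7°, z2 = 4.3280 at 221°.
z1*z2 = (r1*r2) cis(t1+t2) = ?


r = 1.1210 * 4.3280 = 4.8517
theta = 7° + 221° = 228° = 228° (mod 360)

4.8517 cis(228°)


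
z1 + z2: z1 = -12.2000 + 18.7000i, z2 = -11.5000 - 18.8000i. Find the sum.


Real: -12.2 - 11.5 = -23.7
Imag: 18.7 - 18.8 = -0.1

-23.7000 - 0.1000i


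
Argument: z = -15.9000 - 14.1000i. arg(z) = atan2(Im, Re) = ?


Re = -15.9, Im = -14.1
arg = atan2(-14.1, -15.9) = -138.4336 degrees

arg(z) = -138.4336 degrees


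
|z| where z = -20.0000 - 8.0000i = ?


|z| = sqrt((-20)^2 + (-8)^2) = sqrt(400 + 64) = sqrt(464) = 21.5407

|z| = 21.5407


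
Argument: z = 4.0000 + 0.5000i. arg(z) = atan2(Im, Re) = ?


Re = 4, Im = 0.5
arg = atan2(0.5, 4) = 7.1250 degrees

arg(z) = 7.1250 degrees


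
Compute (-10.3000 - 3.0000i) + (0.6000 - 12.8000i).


Real: -10.3 + 0.6 = -9.7
Imag: -3 - 12.8 = -15.8

-9.7000 - 15.8000i


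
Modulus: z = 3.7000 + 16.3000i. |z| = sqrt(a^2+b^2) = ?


|z| = sqrt(3.7^2 + 16.3^2) = sqrt(13.69 + 265.69) = sqrt(279.38) = 16.7147

|z| = 16.7147


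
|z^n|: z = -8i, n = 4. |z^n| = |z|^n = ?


|z| = sqrt(0+64) = sqrt(64) = 8
|z^4| = |z|^4 = 8^4 = 4096

|z^4| = 4096


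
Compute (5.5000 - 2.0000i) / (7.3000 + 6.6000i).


Conjugate of z2 = 7.3000 - 6.6000i
Numerator: (5.5000 - 2.0000i)(7.3000 - 6.6000i) = 26.9500 - 50.9000i
Denominator: 7.3^2 + 6.6^2 = 96.85
Result = (26.9500 - 50.9000i)/96.85

0.2783 - 0.5256i


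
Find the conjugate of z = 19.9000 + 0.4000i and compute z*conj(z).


z_bar = 19.9000 - 0.4000i
z*z_bar = 19.9^2 + 0.4^2 = 396.01 + 0.16 = 396.17

z_bar = 19.9000 - 0.4000i, z*z_bar = 396.17


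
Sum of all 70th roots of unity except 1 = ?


With w = e^(2*pi*i/70), all 70 of the 70th roots of unity w^0 = 1, w, ..., w^(69) sum to 0: 1 + w + ... + w^(69) = (1 - w^70)/(1 - w) = 0 since w^70 = 1, w ≠ 1.
Removing the root 1: w + w^2 + ... + w^(69) = 0 - 1 = -1

Sum = -1


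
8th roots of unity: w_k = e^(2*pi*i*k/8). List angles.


The 8th roots of unity are cis(360k/8°) for k=0..7
Angle step = 360/8 = 45°
Primitive root: cis(45°)
Primitive root = 0.7071 + 0.7071i

8 roots at angles: 0°, 45°, 90°, 135°, 180°, 225°, 270°, 315°


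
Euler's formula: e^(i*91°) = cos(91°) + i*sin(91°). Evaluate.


cos(91°) = -0.0175
sin(91°) = 0.9998

e^(i*91°) = -0.0175 + 0.9998i


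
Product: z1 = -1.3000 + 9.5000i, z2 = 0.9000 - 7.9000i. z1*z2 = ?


Real = -1.3*0.9 - 9.5*(-7.9) = -1.17 - (-75.05) = 73.88
Imag = -1.3*(-7.9) + 0.9*9.5 = 10.27 + 8.55 = 18.82

73.8800 + 18.8200i


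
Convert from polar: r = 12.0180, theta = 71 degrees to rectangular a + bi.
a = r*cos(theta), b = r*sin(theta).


a = 12.0180*cos(71°) = 12.0180*0.32557 = 3.9127
b = 12.0180*sin(71°) = 12.0180*0.945519 = 11.3632

3.9127 + 11.3632i


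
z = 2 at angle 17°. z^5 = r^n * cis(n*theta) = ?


r^5 = 2^5 = 32
n*theta = 5*17° = 85° = 85° (mod 360)
a = 32*cos(85°) = 2.7890
b = 32*sin(85°) = 31.8782

32 cis(85°) = 2.7890 + 31.8782i


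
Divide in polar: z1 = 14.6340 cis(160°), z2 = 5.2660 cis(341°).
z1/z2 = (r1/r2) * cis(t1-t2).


r = 14.6340 / 5.2660 = 2.7790
theta = 160° - 341° = -181° = 179° (mod 360)

2.7790 cis(179°)


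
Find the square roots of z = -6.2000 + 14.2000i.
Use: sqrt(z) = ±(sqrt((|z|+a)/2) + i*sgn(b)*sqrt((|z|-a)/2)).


|z| = sqrt(38.44+201.64) = 15.4945
sqrt((|z|+a)/2) = sqrt((15.4945+(-6.2))/2) = sqrt(4.6473) = 2.1557
sqrt((|z|-a)/2) = sqrt((15.4945-(-6.2))/2) = sqrt(10.8473) = 3.2935

±(2.1557 + 3.2935i) i.e. 2.1557 + 3.2935i and -2.1557 - 3.2935i


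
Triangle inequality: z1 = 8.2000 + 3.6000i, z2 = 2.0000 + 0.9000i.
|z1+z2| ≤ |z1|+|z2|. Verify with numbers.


|z1| = sqrt(8.2^2 + 3.6^2) = sqrt(80.2) = 8.9554
|z2| = sqrt(2^2 + 0.9^2) = sqrt(4.81) = 2.1932
z1+z2 = 10.2000 + 4.5000i
|z1+z2| = sqrt(124.29) = 11.1485
|z1|+|z2| = 8.9554 + 2.1932 = 11.1486

|z1+z2| = 11.1485 ≤ |z1|+|z2| = 11.1486 (verified)


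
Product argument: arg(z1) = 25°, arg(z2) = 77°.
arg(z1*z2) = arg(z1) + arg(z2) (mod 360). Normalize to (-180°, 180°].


arg(z1*z2) = 25° + 77° = 102°
Normalized to (-180°, 180°]: 102°

102°


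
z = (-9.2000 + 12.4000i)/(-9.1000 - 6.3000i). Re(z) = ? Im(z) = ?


Multiply by conjugate: (-9.2000 + 12.4000i)(-9.1000 + 6.3000i) / ((-9.1)^2 + (-6.3)^2)
Numerator real = -9.2*(-9.1) + 12.4*(-6.3) = 5.6
Numerator imag = 12.4*(-9.1) - (-9.2)*(-6.3) = -170.8
Denominator = 122.5
Re(z) = 5.6/122.5 = 0.0457
Im(z) = -170.8/122.5 = -1.3943

Re(z) = 0.0457, Im(z) = -1.3943


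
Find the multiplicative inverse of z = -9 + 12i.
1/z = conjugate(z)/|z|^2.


|z|^2 = 81+144 = 225
1/z = (-9 - 12i)/225

1/z = -0.0400 - 0.0533i


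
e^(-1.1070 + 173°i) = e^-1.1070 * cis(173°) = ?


e^-1.1070 = 0.33055
cos(173°) = -0.9925
sin(173°) = 0.1219
Real = 0.33055*(-0.9925) = -0.3281
Imag = 0.33055*0.1219 = 0.0403

-0.3281 + 0.0403i


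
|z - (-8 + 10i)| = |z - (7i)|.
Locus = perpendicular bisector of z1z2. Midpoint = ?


Equal distances means the locus is the perpendicular bisector of z1 and z2.
Midpoint = ((-8+0)/2, (10+7)/2) = (-4.0000, 8.5000)

Perpendicular bisector through (-4.0000, 8.5000)


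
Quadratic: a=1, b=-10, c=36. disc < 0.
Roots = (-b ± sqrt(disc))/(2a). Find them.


disc = (-10)^2 - 4*1*36 = 100 - 144 = -44
sqrt(|disc|) = sqrt(44) = 6.6332
Real part = 10/(2*1) = 5.0000
Imag part = 6.6332/(2*1) = 3.3166

5.0000 ± 3.3166i


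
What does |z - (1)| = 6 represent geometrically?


|z - z0| = r is a circle with center z0 and radius r.
Center = (1, 0), radius = 6

Circle with center (1, 0) and radius 6


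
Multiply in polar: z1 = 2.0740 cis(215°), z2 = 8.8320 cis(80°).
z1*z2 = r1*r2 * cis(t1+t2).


r = 2.0740 * 8.8320 = 18.3176
theta = 215° + 80° = 295° = 295° (mod 360)

18.3176 cis(295°)


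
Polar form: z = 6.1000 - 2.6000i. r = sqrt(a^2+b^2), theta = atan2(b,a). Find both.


r = sqrt(37.21+6.76) = sqrt(43.97) = 6.6310
theta = atan2(-2.6, 6.1) = -23.0851 degrees

r = 6.6310, theta = -23.0851 degrees


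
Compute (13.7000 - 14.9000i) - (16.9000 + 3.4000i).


Real: 13.7 - 16.9 = -3.2
Imag: -14.9 - 3.4 = -18.3

-3.2000 - 18.3000i


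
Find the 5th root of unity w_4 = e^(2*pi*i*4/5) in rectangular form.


Angle = 360*4/5 = 288°
a = cos(288°) = 0.3090
b = sin(288°) = -0.9511

0.3090 - 0.9511i


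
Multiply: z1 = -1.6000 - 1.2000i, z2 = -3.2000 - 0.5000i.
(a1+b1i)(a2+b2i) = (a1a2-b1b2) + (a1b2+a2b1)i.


Real = -1.6*(-3.2) - (-1.2)*(-0.5) = 5.12 - 0.6 = 4.52
Imag = -1.6*(-0.5) - (3.2)*(-1.2) = 0.8 + 3.84 = 4.64

4.5200 + 4.6400i


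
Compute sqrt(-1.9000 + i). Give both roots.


|z| = sqrt(3.61+1) = 2.1471
sqrt((|z|+a)/2) = sqrt((2.1471+(-1.9))/2) = sqrt(0.1235) = 0.3515
sqrt((|z|-a)/2) = sqrt((2.1471-(-1.9))/2) = sqrt(2.0235) = 1.4225

±(0.3515 + 1.4225i) i.e. 0.3515 + 1.4225i and -0.3515 - 1.4225i


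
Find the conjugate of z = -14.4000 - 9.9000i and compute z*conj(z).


z_bar = -14.4000 + 9.9000i
z*z_bar = (-14.4)^2 + (-9.9)^2 = 207.36 + 98.01 = 305.37

z_bar = -14.4000 + 9.9000i, z*z_bar = 305.37


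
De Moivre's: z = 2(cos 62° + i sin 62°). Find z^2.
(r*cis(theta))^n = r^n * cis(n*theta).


r^2 = 2^2 = 4
n*theta = 2*62° = 124° = 124° (mod 360)
a = 4*cos(124°) = -2.2368
b = 4*sin(124°) = 3.3162

4 cis(124°) = -2.2368 + 3.3162i


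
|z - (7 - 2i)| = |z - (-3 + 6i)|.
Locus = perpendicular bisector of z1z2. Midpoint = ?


Equal distances means the locus is the perpendicular bisector of z1 and z2.
Midpoint = ((7+(-3))/2, (-2+6)/2) = (2.0000, 2.0000)

Perpendicular bisector through (2.0000, 2.0000)


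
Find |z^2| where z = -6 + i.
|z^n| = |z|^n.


|z| = sqrt(36+1) = sqrt(37) = 6.0828
|z^2| = |z|^2 = (sqrt(37))^2 = 37

|z^2| = 37


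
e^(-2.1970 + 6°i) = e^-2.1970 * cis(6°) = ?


e^-2.1970 = 0.1111
cos(6°) = 0.9945
sin(6°) = 0.1045
Real = 0.1111*0.9945 = 0.1105
Imag = 0.1111*0.1045 = 0.0116

0.1105 + 0.0116i


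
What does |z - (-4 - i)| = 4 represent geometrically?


|z - z0| = r is a circle with center z0 and radius r.
Center = (-4, -1), radius = 4

Circle with center (-4, -1) and radius 4


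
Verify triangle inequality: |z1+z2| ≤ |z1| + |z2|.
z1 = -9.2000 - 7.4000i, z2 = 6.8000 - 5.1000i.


|z1| = sqrt((-9.2)^2 + (-7.4)^2) = sqrt(139.4) = 11.8068
|z2| = sqrt(6.8^2 + (-5.1)^2) = sqrt(72.25) = 8.5000
z1+z2 = -2.4000 - 12.5000i
|z1+z2| = sqrt(162.01) = 12.7283
|z1|+|z2| = 11.8068 + 8.5000 = 20.3068

|z1+z2| = 12.7283 ≤ |z1|+|z2| = 20.3068 (verified)


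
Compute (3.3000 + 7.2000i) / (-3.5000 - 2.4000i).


Conjugate of z2 = -3.5000 + 2.4000i
Numerator: (3.3000 + 7.2000i)(-3.5000 + 2.4000i) = -28.8300 - 17.2800i
Denominator: (-3.5)^2 + (-2.4)^2 = 18.01
Result = (-28.8300 - 17.2800i)/18.01

-1.6008 - 0.9595i


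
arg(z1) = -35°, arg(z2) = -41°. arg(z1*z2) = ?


arg(z1*z2) = -35° - 41° = -76°
Normalized to (-180°, 180°]: -76°

-76°


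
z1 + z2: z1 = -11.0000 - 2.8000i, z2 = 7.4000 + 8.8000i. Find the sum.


Real: -11 + 7.4 = -3.6
Imag: -2.8 + 8.8 = 6

-3.6000 + 6.0000i


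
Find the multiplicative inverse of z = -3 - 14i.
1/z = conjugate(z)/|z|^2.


|z|^2 = 9+196 = 205
1/z = (-3 + 14i)/205

1/z = -0.0146 + 0.0683i


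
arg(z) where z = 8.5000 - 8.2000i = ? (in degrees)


Re = 8.5, Im = -8.2
arg = atan2(-8.2, 8.5) = -43.9708 degrees

arg(z) = -43.9708 degrees


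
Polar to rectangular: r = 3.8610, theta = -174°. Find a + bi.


a = 3.8610*cos(-174°) = 3.8610*(-0.9945) = -3.8398
b = 3.8610*sin(-174°) = 3.8610*(-0.10453) = -0.4036

-3.8398 - 0.4036i


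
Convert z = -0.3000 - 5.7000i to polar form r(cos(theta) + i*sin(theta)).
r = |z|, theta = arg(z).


r = sqrt(0.09+32.49) = sqrt(32.58) = 5.7079
theta = atan2(-5.7, -0.3) = -93.0128 degrees

r = 5.7079, theta = -93.0128 degrees


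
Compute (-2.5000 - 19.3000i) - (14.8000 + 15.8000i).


Real: -2.5 - 14.8 = -17.3
Imag: -19.3 - 15.8 = -35.1

-17.3000 - 35.1000i


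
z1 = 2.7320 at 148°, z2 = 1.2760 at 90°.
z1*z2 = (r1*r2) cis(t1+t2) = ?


r = 2.7320 * 1.2760 = 3.4860
theta = 148° + 90° = 238° = 238° (mod 360)

3.4860 cis(238°)


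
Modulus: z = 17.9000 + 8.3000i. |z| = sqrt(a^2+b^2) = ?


|z| = sqrt(17.9^2 + 8.3^2) = sqrt(320.41 + 68.89) = sqrt(389.3) = 19.7307

|z| = 19.7307


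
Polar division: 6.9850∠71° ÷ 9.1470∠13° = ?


r = 6.9850 / 9.1470 = 0.7636
theta = 71° - 13° = 58° = 58° (mod 360)

0.7636 cis(58°)


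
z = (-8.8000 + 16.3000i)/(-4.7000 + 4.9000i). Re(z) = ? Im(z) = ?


Multiply by conjugate: (-8.8000 + 16.3000i)(-4.7000 - 4.9000i) / ((-4.7)^2 + 4.9^2)
Numerator real = -8.8*(-4.7) + 16.3*4.9 = 121.23
Numerator imag = 16.3*(-4.7) - (-8.8)*4.9 = -33.49
Denominator = 46.1
Re(z) = 121.23/46.1 = 2.6297
Im(z) = -33.49/46.1 = -0.7265

Re(z) = 2.6297, Im(z) = -0.7265


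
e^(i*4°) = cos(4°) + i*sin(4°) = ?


cos(4°) = 0.9976
sin(4°) = 0.0698

e^(i*4°) = 0.9976 + 0.0698i


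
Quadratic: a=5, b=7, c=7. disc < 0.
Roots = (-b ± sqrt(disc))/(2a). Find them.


disc = 7^2 - 4*5*7 = 49 - 140 = -91
sqrt(|disc|) = sqrt(91) = 9.5394
Real part = -7/(2*5) = -0.7000
Imag part = 9.5394/(2*5) = 0.9539

-0.7000 ± 0.9539i


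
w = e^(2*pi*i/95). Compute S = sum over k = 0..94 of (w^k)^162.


The roots are w_k = w^k with w = e^(2*pi*i/95), and (w^k)^162 = (w^162)^k.
So S = 1 + u + u^2 + ... + u^(94) with u = w^162.
162 = 1*95 + 67, so 162 is not a multiple of 95: u = (w^95)^1 * w^67 = w^67 ≠ 1 (w is a primitive 95th root), while u^95 = (w^95)^162 = 1.
Geometric series: S = (1 - u^95)/(1 - u) = (1 - 1)/(1 - u) = 0

S = 0


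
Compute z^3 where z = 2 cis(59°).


r^3 = 2^3 = 8
n*theta = 3*59° = 177° = 177° (mod 360)
a = 8*cos(177°) = -7.9890
b = 8*sin(177°) = 0.4187

8 cis(177°) = -7.9890 + 0.4187i


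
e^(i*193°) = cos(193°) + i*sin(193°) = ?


cos(193°) = -0.9744
sin(193°) = -0.2250

e^(i*193°) = -0.9744 - 0.2250i


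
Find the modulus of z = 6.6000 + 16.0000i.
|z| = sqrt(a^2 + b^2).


|z| = sqrt(6.6^2 + 16^2) = sqrt(43.56 + 256) = sqrt(299.56) = 17.3078

|z| = 17.3078


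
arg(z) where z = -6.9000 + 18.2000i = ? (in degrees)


Re = -6.9, Im = 18.2
arg = atan2(18.2, -6.9) = 110.7628 degrees

arg(z) = 110.7628 degrees


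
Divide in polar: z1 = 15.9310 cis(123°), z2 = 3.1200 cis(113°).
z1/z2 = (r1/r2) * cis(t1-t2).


r = 15.9310 / 3.1200 = 5.1061
theta = 123° - 113° = 10° = 10° (mod 360)

5.1061 cis(10°)


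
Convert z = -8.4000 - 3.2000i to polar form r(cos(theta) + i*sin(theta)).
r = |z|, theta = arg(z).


r = sqrt(70.56+10.24) = sqrt(80.8) = 8.9889
theta = atan2(-3.2, -8.4) = -159.1455 degrees

r = 8.9889, theta = -159.1455 degrees


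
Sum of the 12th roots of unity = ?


The sum of all 12th roots of unity is 0.
Geometric series: (1 - w^12)/(1 - w) = (1-1)/(1-w) = 0 since w^12 = 1, w ≠ 1.
Alternatively: coefficient of z^11 in z^12 - 1 is 0.

0


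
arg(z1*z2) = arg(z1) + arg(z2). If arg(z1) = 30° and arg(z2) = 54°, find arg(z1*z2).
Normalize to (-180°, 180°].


arg(z1*z2) = 30° + 54° = 84°
Normalized to (-180°, 180°]: 84°

84°


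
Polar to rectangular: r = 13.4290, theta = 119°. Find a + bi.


a = 13.4290*cos(119°) = 13.4290*(-0.48481) = -6.5105
b = 13.4290*sin(119°) = 13.4290*0.87462 = 11.7453

-6.5105 + 11.7453i


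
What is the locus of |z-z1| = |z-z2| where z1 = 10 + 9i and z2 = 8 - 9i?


Equal distances means the locus is the perpendicular bisector of z1 and z2.
Midpoint = ((10+8)/2, (9+(-9))/2) = (9.0000, 0)

Perpendicular bisector through (9.0000, 0)


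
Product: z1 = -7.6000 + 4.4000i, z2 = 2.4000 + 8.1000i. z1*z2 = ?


Real = -7.6*2.4 - 4.4*8.1 = -18.24 - 35.64 = -53.88
Imag = -7.6*8.1 + 2.4*4.4 = -61.56 + 10.56 = -51

-53.8800 - 51.0000i


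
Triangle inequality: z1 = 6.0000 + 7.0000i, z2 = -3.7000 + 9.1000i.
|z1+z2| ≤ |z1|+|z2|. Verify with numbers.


|z1| = sqrt(6^2 + 7^2) = sqrt(85) = 9.2195
|z2| = sqrt((-3.7)^2 + 9.1^2) = sqrt(96.5) = 9.8234
z1+z2 = 2.3000 + 16.1000i
|z1+z2| = sqrt(264.5) = 16.2635
|z1|+|z2| = 9.2195 + 9.8234 = 19.0429

|z1+z2| = 16.2635 ≤ |z1|+|z2| = 19.0429 (verified)


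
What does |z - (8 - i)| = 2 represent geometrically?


|z - z0| = r is a circle with center z0 and radius r.
Center = (8, -1), radius = 2

Circle with center (8, -1) and radius 2


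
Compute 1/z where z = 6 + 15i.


|z|^2 = 36+225 = 261
1/z = (6 - 15i)/261

1/z = 0.0230 - 0.0575i
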